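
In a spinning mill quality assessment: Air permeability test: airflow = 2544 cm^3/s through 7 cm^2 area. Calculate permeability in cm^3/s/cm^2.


Formula: Air Permeability = Airflow / Test Area
AP = 2544 cm^3/s / 7 cm^2
AP = 363.4 cm^3/s/cm^2

363.4 cm^3/s/cm^2


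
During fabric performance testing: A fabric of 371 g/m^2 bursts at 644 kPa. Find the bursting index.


Formula: Bursting Index = Bursting Strength / Fabric GSM
BI = 644 kPa / 371 g/m^2
BI = 1.736 kPa/(g/m^2)

1.736 kPa/(g/m^2)


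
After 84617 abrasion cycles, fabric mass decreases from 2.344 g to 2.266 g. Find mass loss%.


Formula: Mass loss% = ((m_before - m_after) / m_before) * 100
Step 1: Mass loss = 2.344 - 2.266 = 0.078 g
Step 2: Ratio = 0.078 / 2.344 = 0.0332765
Step 3: Mass loss% = 0.0332765 * 100 = 3.32765% ≈ 3.33%

3.33%


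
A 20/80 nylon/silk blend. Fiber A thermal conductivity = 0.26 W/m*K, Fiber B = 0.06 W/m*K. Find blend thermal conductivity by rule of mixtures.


Formula: Blend property = (fraction_A * property_A) + (fraction_B * property_B)
Step 1: Contribution A = 20/100 * 0.26 W/m*K = 0.052 W/m*K
Step 2: Contribution B = 80/100 * 0.06 W/m*K = 0.048 W/m*K
Step 3: Blend thermal conductivity = 0.052 + 0.048 = 0.1 W/m*K

0.1 W/m*K


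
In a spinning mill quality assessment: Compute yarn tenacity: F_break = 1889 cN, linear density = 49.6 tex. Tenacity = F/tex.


Formula: Tenacity = Breaking force / Linear density
Tenacity = 1889 cN / 49.6 tex
Tenacity = 38.08 cN/tex

38.08 cN/tex


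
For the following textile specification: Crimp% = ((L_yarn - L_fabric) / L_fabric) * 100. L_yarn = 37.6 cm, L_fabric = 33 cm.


Formula: Crimp% = ((L_yarn - L_fabric) / L_fabric) * 100
Step 1: Extension = 37.6 - 33 = 4.6 cm
Step 2: Crimp% = (4.6 / 33) * 100
Step 3: Crimp% = 0.139394 * 100 = 13.9394% ≈ 13.9%

13.9%


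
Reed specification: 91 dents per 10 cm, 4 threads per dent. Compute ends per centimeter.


Formula: EPC = (dents per 10 cm * ends per dent) / 10
Step 1: Total ends per 10 cm = 91 * 4 = 364
Step 2: EPC = 364 / 10 = 36.4 ends/cm

36.4 ends/cm


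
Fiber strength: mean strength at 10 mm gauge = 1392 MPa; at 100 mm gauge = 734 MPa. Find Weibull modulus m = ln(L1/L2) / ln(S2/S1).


Formula: m = ln(L1/L2) / ln(S2/S1)
Step 1: ln(L1/L2) = ln(10/100) = -2.30259
Step 2: S2/S1 = 734/1392 = 0.5273
Step 3: ln(S2/S1) = ln(0.5273) = -0.63999
Step 4: m = -2.30259 / -0.63999 = 3.60

3.60 (Weibull m)


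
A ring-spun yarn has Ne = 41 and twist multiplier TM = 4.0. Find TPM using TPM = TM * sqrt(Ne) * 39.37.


Formula: TPM = TM * sqrt(Ne) * 39.37
Step 1: sqrt(Ne) = sqrt(41) = 6.4031
Step 2: TM * sqrt(Ne) = 4.0 * 6.4031 = 25.6124
Step 3: TPM = 25.6124 * 39.37 = 1008 twists/m

1008 twists/m


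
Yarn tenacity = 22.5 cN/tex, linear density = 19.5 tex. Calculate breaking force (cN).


Formula: Breaking force = Tenacity * Linear density
F = 22.5 cN/tex * 19.5 tex
F = 438.75 cN

438.75 cN


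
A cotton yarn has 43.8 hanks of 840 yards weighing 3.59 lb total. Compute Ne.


Formula: Ne = hanks / mass_lb
Substituting: Ne = 43.8 / 3.59
Ne = 12.2

12.2 Ne


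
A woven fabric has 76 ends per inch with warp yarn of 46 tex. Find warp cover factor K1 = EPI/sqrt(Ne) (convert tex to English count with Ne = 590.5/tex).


Formula: K1 = EPI / sqrt(Ne), with Ne = 590.5 / tex_warp
Step 1: Ne = 590.5 / 46 = 12.837
Step 2: sqrt(Ne) = sqrt(12.837) = 3.5829
Step 3: K1 = 76 / 3.5829 = 21.2

21.2


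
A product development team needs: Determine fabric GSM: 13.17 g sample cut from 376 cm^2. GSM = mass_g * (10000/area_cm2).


Formula: GSM = mass_g / area_m2
Step 1: Convert area: 376 cm^2 = 376 / 10000 = 0.0376 m^2
Step 2: GSM = 13.17 g / 0.0376 m^2 = 350.3 g/m^2

350.3 g/m^2


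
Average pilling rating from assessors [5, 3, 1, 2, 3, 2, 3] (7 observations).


Formula: Mean = sum / count
Sum = 5 + 3 + 1 + 2 + 3 + 2 + 3 = 19
Mean = 19 / 7 = 2.7

2.7


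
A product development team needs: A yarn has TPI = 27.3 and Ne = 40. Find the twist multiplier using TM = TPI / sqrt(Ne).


Formula: TM = TPI / sqrt(Ne)
Step 1: sqrt(Ne) = sqrt(40) = 6.3246
Step 2: TM = 27.3 / 6.3246 = 4.32

4.32 TM


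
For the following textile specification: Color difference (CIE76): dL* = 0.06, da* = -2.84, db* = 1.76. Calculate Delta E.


Formula: Delta E = sqrt(dL*^2 + da*^2 + db*^2)
Step 1: dL*^2 = 0.06^2 = 0.0036
Step 2: da*^2 = (-2.84)^2 = 8.0656
Step 3: db*^2 = 1.76^2 = 3.0976
Step 4: Sum = 0.0036 + 8.0656 + 3.0976 = 11.1668
Step 5: Delta E = sqrt(11.1668) = 3.34

3.34 Delta E


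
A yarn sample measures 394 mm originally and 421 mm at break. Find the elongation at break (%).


Formula: Elongation (%) = ((L_break - L0) / L0) * 100
Step 1: Extension = 421 - 394 = 27 mm
Step 2: Elongation = (27 / 394) * 100
Step 3: Elongation = 0.068528 * 100 = 6.8528% ≈ 6.9%

6.9%


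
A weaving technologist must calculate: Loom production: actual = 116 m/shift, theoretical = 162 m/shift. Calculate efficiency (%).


Formula: Efficiency% = (Actual output / Theoretical output) * 100
Efficiency% = (116 / 162) * 100
Efficiency% = 0.716049 * 100 = 71.6049% ≈ 71.6%

71.6%


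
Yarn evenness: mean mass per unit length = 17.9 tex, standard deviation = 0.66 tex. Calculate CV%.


Formula: CV% = (standard deviation / mean) * 100
Step 1: Ratio = 0.66 / 17.9 = 0.036872
Step 2: CV% = 0.036872 * 100 = 3.6872% ≈ 3.7%

3.7%


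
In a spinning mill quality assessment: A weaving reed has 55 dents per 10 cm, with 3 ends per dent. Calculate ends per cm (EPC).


Formula: EPC = (dents per 10 cm * ends per dent) / 10
Step 1: Total ends per 10 cm = 55 * 3 = 165
Step 2: EPC = 165 / 10 = 16.5 ends/cm

16.5 ends/cm


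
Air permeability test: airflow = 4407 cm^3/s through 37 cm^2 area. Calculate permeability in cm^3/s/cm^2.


Formula: Air Permeability = Airflow / Test Area
AP = 4407 cm^3/s / 37 cm^2
AP = 119.1 cm^3/s/cm^2

119.1 cm^3/s/cm^2


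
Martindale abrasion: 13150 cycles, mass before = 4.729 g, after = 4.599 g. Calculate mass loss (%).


Formula: Mass loss% = ((m_before - m_after) / m_before) * 100
Step 1: Mass loss = 4.729 - 4.599 = 0.13 g
Step 2: Ratio = 0.13 / 4.729 = 0.02749
Step 3: Mass loss% = 0.02749 * 100 = 2.749% ≈ 2.75%

2.75%


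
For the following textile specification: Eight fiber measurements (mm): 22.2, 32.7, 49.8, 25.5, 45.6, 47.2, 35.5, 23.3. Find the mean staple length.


Formula: Mean = sum of lengths / count
Sum = 22.2 + 32.7 + 49.8 + 25.5 + 45.6 + 47.2 + 35.5 + 23.3
Sum = 281.8 mm
Mean = 281.8 / 8 = 35.23 mm

35.23 mm


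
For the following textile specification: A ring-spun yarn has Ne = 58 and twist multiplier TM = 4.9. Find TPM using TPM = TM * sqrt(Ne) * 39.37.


Formula: TPM = TM * sqrt(Ne) * 39.37
Step 1: sqrt(Ne) = sqrt(58) = 7.6158
Step 2: TM * sqrt(Ne) = 4.9 * 7.6158 = 37.3174
Step 3: TPM = 37.3174 * 39.37 = 1469 twists/m

1469 twists/m


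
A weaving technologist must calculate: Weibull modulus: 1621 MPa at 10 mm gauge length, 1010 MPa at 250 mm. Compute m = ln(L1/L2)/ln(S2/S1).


Formula: m = ln(L1/L2) / ln(S2/S1)
Step 1: ln(L1/L2) = ln(10/250) = -3.21888
Step 2: S2/S1 = 1010/1621 = 0.62307
Step 3: ln(S2/S1) = ln(0.62307) = -0.47310
Step 4: m = -3.21888 / -0.47310 = 6.80

6.80 (Weibull m)


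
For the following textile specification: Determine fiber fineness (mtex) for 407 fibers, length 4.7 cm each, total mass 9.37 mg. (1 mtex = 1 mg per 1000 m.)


Formula: fineness (mtex) = mass (mg) / total length (km) = (mass_mg / total_length_m) * 1000
Step 1: Convert fiber length: 4.7 cm = 0.047 m
Step 2: Total fiber length = 407 * 0.047 = 19.129 m
Step 3: Linear density = 9.37 mg / 19.129 m = 0.4898 mg/m
Step 4: fineness = 0.4898 * 1000 = 489.8 mtex

489.8 mtex


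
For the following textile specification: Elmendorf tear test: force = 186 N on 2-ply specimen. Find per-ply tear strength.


Formula: Per-ply strength = Total force / Number of plies
Per-ply = 186 N / 2
Per-ply = 93 N

93 N


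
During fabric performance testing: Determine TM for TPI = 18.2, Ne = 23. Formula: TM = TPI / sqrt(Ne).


Formula: TM = TPI / sqrt(Ne)
Step 1: sqrt(Ne) = sqrt(23) = 4.7958
Step 2: TM = 18.2 / 4.7958 = 3.79

3.79 TM


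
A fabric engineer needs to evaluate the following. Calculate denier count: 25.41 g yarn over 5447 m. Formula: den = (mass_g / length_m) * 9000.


Formula: den = (mass_g / length_m) * 9000
Substituting: den = (25.41 / 5447) * 9000
Intermediate: 25.41 / 5447 = 0.00466495 g/m
den = 0.00466495 * 9000 = 42.0 denier

42.0 denier


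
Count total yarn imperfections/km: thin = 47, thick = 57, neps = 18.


Formula: Total = thin places + thick places + neps
Total = 47 + 57 + 18
Total = 122 imperfections/km

122 imperfections/km


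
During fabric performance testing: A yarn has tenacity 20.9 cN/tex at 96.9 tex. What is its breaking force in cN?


Formula: Breaking force = Tenacity * Linear density
F = 20.9 cN/tex * 96.9 tex
F = 2025.21 cN

2025.21 cN


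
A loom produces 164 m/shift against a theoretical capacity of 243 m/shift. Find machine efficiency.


Formula: Efficiency% = (Actual output / Theoretical output) * 100
Efficiency% = (164 / 243) * 100
Efficiency% = 0.674897 * 100 = 67.4897% ≈ 67.5%

67.5%


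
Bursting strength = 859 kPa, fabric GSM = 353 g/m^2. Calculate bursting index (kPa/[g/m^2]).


Formula: Bursting Index = Bursting Strength / Fabric GSM
BI = 859 kPa / 353 g/m^2
BI = 2.433 kPa/(g/m^2)

2.433 kPa/(g/m^2)


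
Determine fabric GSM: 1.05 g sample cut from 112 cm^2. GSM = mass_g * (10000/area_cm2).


Formula: GSM = mass_g / area_m2
Step 1: Convert area: 112 cm^2 = 112 / 10000 = 0.0112 m^2
Step 2: GSM = 1.05 g / 0.0112 m^2 = 93.8 g/m^2

93.8 g/m^2


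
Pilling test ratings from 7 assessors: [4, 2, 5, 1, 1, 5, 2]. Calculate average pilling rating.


Formula: Mean = sum / count
Sum = 4 + 2 + 5 + 1 + 1 + 5 + 2 = 20
Mean = 20 / 7 = 2.9

2.9


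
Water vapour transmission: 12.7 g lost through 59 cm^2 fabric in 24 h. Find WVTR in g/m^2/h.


Formula: WVTR = mass_loss / (area * time)
Step 1: Convert area: 59 cm^2 = 0.0059 m^2
Step 2: WVTR = 12.7 g / (0.0059 m^2 * 24 h)
Step 3: WVTR = 12.7 / 0.1416 = 89.7 g/m^2/h

89.7 g/m^2/h


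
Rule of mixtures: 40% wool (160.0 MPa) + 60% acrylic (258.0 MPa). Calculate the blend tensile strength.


Formula: Blend property = (fraction_A * property_A) + (fraction_B * property_B)
Step 1: Contribution A = 40/100 * 160.0 MPa = 64.0 MPa
Step 2: Contribution B = 60/100 * 258.0 MPa = 154.8 MPa
Step 3: Blend tensile strength = 64.0 + 154.8 = 218.8 MPa

218.8 MPa


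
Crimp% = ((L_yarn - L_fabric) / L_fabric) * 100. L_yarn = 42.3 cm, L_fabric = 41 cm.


Formula: Crimp% = ((L_yarn - L_fabric) / L_fabric) * 100
Step 1: Extension = 42.3 - 41 = 1.3 cm
Step 2: Crimp% = (1.3 / 41) * 100
Step 3: Crimp% = 0.031707 * 100 = 3.1707% ≈ 3.2%

3.2%


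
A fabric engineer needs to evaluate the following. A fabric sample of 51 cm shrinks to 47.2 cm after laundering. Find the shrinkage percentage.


Formula: Shrinkage% = ((L_before - L_after) / L_before) * 100
Step 1: Shrinkage = 51 - 47.2 = 3.8 cm
Step 2: Shrinkage% = (3.8 / 51) * 100
Step 3: Shrinkage% = 0.07451 * 100 = 7.451% ≈ 7.5%

7.5%


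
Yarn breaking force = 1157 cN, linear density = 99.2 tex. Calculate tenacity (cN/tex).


Formula: Tenacity = Breaking force / Linear density
Tenacity = 1157 cN / 99.2 tex
Tenacity = 11.66 cN/tex

11.66 cN/tex


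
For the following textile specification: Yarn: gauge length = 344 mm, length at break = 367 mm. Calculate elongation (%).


Formula: Elongation (%) = ((L_break - L0) / L0) * 100
Step 1: Extension = 367 - 344 = 23 mm
Step 2: Elongation = (23 / 344) * 100
Step 3: Elongation = 0.06686 * 100 = 6.686% ≈ 6.7%

6.7%


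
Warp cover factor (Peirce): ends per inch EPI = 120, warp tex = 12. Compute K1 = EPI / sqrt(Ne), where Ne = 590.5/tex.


Formula: K1 = EPI / sqrt(Ne), with Ne = 590.5 / tex_warp
Step 1: Ne = 590.5 / 12 = 49.208
Step 2: sqrt(Ne) = sqrt(49.208) = 7.0148
Step 3: K1 = 120 / 7.0148 = 17.1

17.1


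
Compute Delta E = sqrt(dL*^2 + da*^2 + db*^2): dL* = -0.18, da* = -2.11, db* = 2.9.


Formula: Delta E = sqrt(dL*^2 + da*^2 + db*^2)
Step 1: dL*^2 = (-0.18)^2 = 0.0324
Step 2: da*^2 = (-2.11)^2 = 4.4521
Step 3: db*^2 = 2.9^2 = 8.41
Step 4: Sum = 0.0324 + 4.4521 + 8.41 = 12.8945
Step 5: Delta E = sqrt(12.8945) = 3.59

3.59 Delta E


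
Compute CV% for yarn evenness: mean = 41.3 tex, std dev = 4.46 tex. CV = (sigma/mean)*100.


Formula: CV% = (standard deviation / mean) * 100
Step 1: Ratio = 4.46 / 41.3 = 0.10799
Step 2: CV% = 0.10799 * 100 = 10.799% ≈ 10.8%

10.8%


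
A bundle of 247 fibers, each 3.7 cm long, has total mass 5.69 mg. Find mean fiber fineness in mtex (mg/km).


Formula: fineness (mtex) = mass (mg) / total length (km) = (mass_mg / total_length_m) * 1000
Step 1: Convert fiber length: 3.7 cm = 0.037 m
Step 2: Total fiber length = 247 * 0.037 = 9.139 m
Step 3: Linear density = 5.69 mg / 9.139 m = 0.6226 mg/m
Step 4: fineness = 0.6226 * 1000 = 622.6 mtex

622.6 mtex


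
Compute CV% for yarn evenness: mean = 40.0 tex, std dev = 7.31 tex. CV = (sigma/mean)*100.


Formula: CV% = (standard deviation / mean) * 100
Step 1: Ratio = 7.31 / 40.0 = 0.18275
Step 2: CV% = 0.18275 * 100 = 18.275% ≈ 18.3%

18.3%


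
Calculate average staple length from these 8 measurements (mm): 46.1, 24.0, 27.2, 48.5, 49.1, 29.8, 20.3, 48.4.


Formula: Mean = sum of lengths / count
Sum = 46.1 + 24.0 + 27.2 + 48.5 + 49.1 + 29.8 + 20.3 + 48.4
Sum = 293.4 mm
Mean = 293.4 / 8 = 36.68 mm

36.68 mm


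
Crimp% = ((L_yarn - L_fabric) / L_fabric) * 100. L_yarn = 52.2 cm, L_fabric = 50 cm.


Formula: Crimp% = ((L_yarn - L_fabric) / L_fabric) * 100
Step 1: Extension = 52.2 - 50 = 2.2 cm
Step 2: Crimp% = (2.2 / 50) * 100
Step 3: Crimp% = 0.044 * 100 = 4.4%

4.4%


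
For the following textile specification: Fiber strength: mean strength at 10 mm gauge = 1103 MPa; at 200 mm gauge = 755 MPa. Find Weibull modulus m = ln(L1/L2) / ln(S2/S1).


Formula: m = ln(L1/L2) / ln(S2/S1)
Step 1: ln(L1/L2) = ln(10/200) = -2.99573
Step 2: S2/S1 = 755/1103 = 0.6845
Step 3: ln(S2/S1) = ln(0.6845) = -0.37907
Step 4: m = -2.99573 / -0.37907 = 7.90

7.90 (Weibull m)


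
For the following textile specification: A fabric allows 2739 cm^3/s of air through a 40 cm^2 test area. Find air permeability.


Formula: Air Permeability = Airflow / Test Area
AP = 2739 cm^3/s / 40 cm^2
AP = 68.5 cm^3/s/cm^2

68.5 cm^3/s/cm^2


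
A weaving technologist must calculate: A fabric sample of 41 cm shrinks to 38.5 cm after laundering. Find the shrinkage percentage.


Formula: Shrinkage% = ((L_before - L_after) / L_before) * 100
Step 1: Shrinkage = 41 - 38.5 = 2.5 cm
Step 2: Shrinkage% = (2.5 / 41) * 100
Step 3: Shrinkage% = 0.060976 * 100 = 6.0976% ≈ 6.1%

6.1%


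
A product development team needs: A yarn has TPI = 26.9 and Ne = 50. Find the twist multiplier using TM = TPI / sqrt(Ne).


Formula: TM = TPI / sqrt(Ne)
Step 1: sqrt(Ne) = sqrt(50) = 7.0711
Step 2: TM = 26.9 / 7.0711 = 3.80

3.80 TM


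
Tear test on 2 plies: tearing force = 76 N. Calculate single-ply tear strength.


Formula: Per-ply strength = Total force / Number of plies
Per-ply = 76 N / 2
Per-ply = 38 N

38 N


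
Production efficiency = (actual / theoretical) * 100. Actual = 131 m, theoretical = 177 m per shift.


Formula: Efficiency% = (Actual output / Theoretical output) * 100
Efficiency% = (131 / 177) * 100
Efficiency% = 0.740113 * 100 = 74.0113% ≈ 74.0%

74.0%


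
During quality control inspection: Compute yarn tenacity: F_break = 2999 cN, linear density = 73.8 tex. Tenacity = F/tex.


Formula: Tenacity = Breaking force / Linear density
Tenacity = 2999 cN / 73.8 tex
Tenacity = 40.64 cN/tex

40.64 cN/tex


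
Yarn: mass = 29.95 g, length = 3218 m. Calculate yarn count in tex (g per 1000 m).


Formula: Tex = (mass_g / length_m) * 1000
Substituting: Tex = (29.95 / 3218) * 1000
Intermediate: 29.95 / 3218 = 0.00930702 g/m
Tex = 0.00930702 * 1000 = 9.31 tex

9.31 tex


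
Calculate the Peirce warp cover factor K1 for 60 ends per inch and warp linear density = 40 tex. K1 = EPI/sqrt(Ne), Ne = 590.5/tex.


Formula: K1 = EPI / sqrt(Ne), with Ne = 590.5 / tex_warp
Step 1: Ne = 590.5 / 40 = 14.763
Step 2: sqrt(Ne) = sqrt(14.763) = 3.8423
Step 3: K1 = 60 / 3.8423 = 15.6

15.6


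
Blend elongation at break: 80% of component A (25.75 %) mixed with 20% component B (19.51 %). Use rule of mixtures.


Formula: Blend property = (fraction_A * property_A) + (fraction_B * property_B)
Step 1: Contribution A = 80/100 * 25.75 % = 20.6 %
Step 2: Contribution B = 20/100 * 19.51 % = 3.902 %
Step 3: Blend elongation at break = 20.6 + 3.902 = 24.502 %

24.502 %


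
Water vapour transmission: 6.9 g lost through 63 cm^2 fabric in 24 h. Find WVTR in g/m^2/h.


Formula: WVTR = mass_loss / (area * time)
Step 1: Convert area: 63 cm^2 = 0.0063 m^2
Step 2: WVTR = 6.9 g / (0.0063 m^2 * 24 h)
Step 3: WVTR = 6.9 / 0.1512 = 45.6 g/m^2/h

45.6 g/m^2/h


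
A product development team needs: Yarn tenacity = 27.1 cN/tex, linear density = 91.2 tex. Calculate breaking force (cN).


Formula: Breaking force = Tenacity * Linear density
F = 27.1 cN/tex * 91.2 tex
F = 2471.52 cN

2471.52 cN


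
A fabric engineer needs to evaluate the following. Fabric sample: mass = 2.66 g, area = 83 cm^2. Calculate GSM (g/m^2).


Formula: GSM = mass_g / area_m2
Step 1: Convert area: 83 cm^2 = 83 / 10000 = 0.0083 m^2
Step 2: GSM = 2.66 g / 0.0083 m^2 = 320.5 g/m^2

320.5 g/m^2


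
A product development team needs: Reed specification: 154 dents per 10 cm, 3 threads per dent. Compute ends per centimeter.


Formula: EPC = (dents per 10 cm * ends per dent) / 10
Step 1: Total ends per 10 cm = 154 * 3 = 462
Step 2: EPC = 462 / 10 = 46.2 ends/cm

46.2 ends/cm


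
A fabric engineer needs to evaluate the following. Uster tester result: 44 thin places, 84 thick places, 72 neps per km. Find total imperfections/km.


Formula: Total = thin places + thick places + neps
Total = 44 + 84 + 72
Total = 200 imperfections/km

200 imperfections/km


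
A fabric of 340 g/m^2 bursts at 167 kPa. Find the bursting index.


Formula: Bursting Index = Bursting Strength / Fabric GSM
BI = 167 kPa / 340 g/m^2
BI = 0.491 kPa/(g/m^2)

0.491 kPa/(g/m^2)


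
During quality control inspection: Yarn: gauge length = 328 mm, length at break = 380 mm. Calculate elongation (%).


Formula: Elongation (%) = ((L_break - L0) / L0) * 100
Step 1: Extension = 380 - 328 = 52 mm
Step 2: Elongation = (52 / 328) * 100
Step 3: Elongation = 0.158537 * 100 = 15.8537% ≈ 15.9%

15.9%


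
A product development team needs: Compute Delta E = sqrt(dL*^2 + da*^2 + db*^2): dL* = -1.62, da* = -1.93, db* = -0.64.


Formula: Delta E = sqrt(dL*^2 + da*^2 + db*^2)
Step 1: dL*^2 = (-1.62)^2 = 2.6244
Step 2: da*^2 = (-1.93)^2 = 3.7249
Step 3: db*^2 = (-0.64)^2 = 0.4096
Step 4: Sum = 2.6244 + 3.7249 + 0.4096 = 6.7589
Step 5: Delta E = sqrt(6.7589) = 2.6

2.6 Delta E


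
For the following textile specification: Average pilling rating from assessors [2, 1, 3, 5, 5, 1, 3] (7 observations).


Formula: Mean = sum / count
Sum = 2 + 1 + 3 + 5 + 5 + 1 + 3 = 20
Mean = 20 / 7 = 2.9

2.9


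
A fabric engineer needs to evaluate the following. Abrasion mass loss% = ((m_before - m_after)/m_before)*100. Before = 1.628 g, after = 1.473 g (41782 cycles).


Formula: Mass loss% = ((m_before - m_after) / m_before) * 100
Step 1: Mass loss = 1.628 - 1.473 = 0.155 g
Step 2: Ratio = 0.155 / 1.628 = 0.0952088
Step 3: Mass loss% = 0.0952088 * 100 = 9.52088% ≈ 9.52%

9.52%


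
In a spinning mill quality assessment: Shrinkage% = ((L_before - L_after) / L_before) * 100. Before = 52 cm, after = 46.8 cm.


Formula: Shrinkage% = ((L_before - L_after) / L_before) * 100
Step 1: Shrinkage = 52 - 46.8 = 5.2 cm
Step 2: Shrinkage% = (5.2 / 52) * 100
Step 3: Shrinkage% = 0.1 * 100 = 10.0%

10.0%


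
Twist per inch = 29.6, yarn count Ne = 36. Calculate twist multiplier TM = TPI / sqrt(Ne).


Formula: TM = TPI / sqrt(Ne)
Step 1: sqrt(Ne) = sqrt(36) = 6
Step 2: TM = 29.6 / 6 = 4.93

4.93 TM


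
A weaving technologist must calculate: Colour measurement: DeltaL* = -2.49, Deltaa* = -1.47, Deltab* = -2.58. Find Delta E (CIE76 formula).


Formula: Delta E = sqrt(dL*^2 + da*^2 + db*^2)
Step 1: dL*^2 = (-2.49)^2 = 6.2001
Step 2: da*^2 = (-1.47)^2 = 2.1609
Step 3: db*^2 = (-2.58)^2 = 6.6564
Step 4: Sum = 6.2001 + 2.1609 + 6.6564 = 15.0174
Step 5: Delta E = sqrt(15.0174) = 3.88

3.88 Delta E


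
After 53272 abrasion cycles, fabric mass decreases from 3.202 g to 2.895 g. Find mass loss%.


Formula: Mass loss% = ((m_before - m_after) / m_before) * 100
Step 1: Mass loss = 3.202 - 2.895 = 0.307 g
Step 2: Ratio = 0.307 / 3.202 = 0.0958776
Step 3: Mass loss% = 0.0958776 * 100 = 9.58776% ≈ 9.59%

9.59%


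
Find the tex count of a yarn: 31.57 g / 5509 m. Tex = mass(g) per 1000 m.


Formula: Tex = (mass_g / length_m) * 1000
Substituting: Tex = (31.57 / 5509) * 1000
Intermediate: 31.57 / 5509 = 0.00573062 g/m
Tex = 0.00573062 * 1000 = 5.73 tex

5.73 tex


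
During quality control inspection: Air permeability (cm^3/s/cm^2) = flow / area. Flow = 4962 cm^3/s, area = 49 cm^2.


Formula: Air Permeability = Airflow / Test Area
AP = 4962 cm^3/s / 49 cm^2
AP = 101.3 cm^3/s/cm^2

101.3 cm^3/s/cm^2


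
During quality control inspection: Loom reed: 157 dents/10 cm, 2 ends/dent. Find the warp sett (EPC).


Formula: EPC = (dents per 10 cm * ends per dent) / 10
Step 1: Total ends per 10 cm = 157 * 2 = 314
Step 2: EPC = 314 / 10 = 31.4 ends/cm

31.4 ends/cm


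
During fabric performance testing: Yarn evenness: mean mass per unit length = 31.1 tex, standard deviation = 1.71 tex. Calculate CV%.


Formula: CV% = (standard deviation / mean) * 100
Step 1: Ratio = 1.71 / 31.1 = 0.054984
Step 2: CV% = 0.054984 * 100 = 5.4984% ≈ 5.5%

5.5%


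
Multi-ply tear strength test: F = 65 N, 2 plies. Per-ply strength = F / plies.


Formula: Per-ply strength = Total force / Number of plies
Per-ply = 65 N / 2
Per-ply = 32.5 N

32.5 N


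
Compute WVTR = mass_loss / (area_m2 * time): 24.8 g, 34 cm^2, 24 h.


Formula: WVTR = mass_loss / (area * time)
Step 1: Convert area: 34 cm^2 = 0.0034 m^2
Step 2: WVTR = 24.8 g / (0.0034 m^2 * 24 h)
Step 3: WVTR = 24.8 / 0.0816 = 303.9 g/m^2/h

303.9 g/m^2/h


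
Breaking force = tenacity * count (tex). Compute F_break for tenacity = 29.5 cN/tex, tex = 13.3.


Formula: Breaking force = Tenacity * Linear density
F = 29.5 cN/tex * 13.3 tex
F = 392.35 cN

392.35 cN


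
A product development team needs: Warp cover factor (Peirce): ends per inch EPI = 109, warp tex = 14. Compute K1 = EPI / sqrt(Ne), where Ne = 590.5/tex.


Formula: K1 = EPI / sqrt(Ne), with Ne = 590.5 / tex_warp
Step 1: Ne = 590.5 / 14 = 42.179
Step 2: sqrt(Ne) = sqrt(42.179) = 6.4945
Step 3: K1 = 109 / 6.4945 = 16.8

16.8


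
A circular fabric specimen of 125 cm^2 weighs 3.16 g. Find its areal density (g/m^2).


Formula: GSM = mass_g / area_m2
Step 1: Convert area: 125 cm^2 = 125 / 10000 = 0.0125 m^2
Step 2: GSM = 3.16 g / 0.0125 m^2 = 252.8 g/m^2

252.8 g/m^2


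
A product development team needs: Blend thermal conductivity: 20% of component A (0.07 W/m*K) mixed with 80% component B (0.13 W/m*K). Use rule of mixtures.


Formula: Blend property = (fraction_A * property_A) + (fraction_B * property_B)
Step 1: Contribution A = 20/100 * 0.07 W/m*K = 0.014 W/m*K
Step 2: Contribution B = 80/100 * 0.13 W/m*K = 0.104 W/m*K
Step 3: Blend thermal conductivity = 0.014 + 0.104 = 0.118 W/m*K

0.118 W/m*K


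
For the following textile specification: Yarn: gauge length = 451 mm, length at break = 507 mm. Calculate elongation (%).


Formula: Elongation (%) = ((L_break - L0) / L0) * 100
Step 1: Extension = 507 - 451 = 56 mm
Step 2: Elongation = (56 / 451) * 100
Step 3: Elongation = 0.124169 * 100 = 12.4169% ≈ 12.4%

12.4%


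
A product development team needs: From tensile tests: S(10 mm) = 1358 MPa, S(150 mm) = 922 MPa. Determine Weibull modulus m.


Formula: m = ln(L1/L2) / ln(S2/S1)
Step 1: ln(L1/L2) = ln(10/150) = -2.70805
Step 2: S2/S1 = 922/1358 = 0.67894
Step 3: ln(S2/S1) = ln(0.67894) = -0.38722
Step 4: m = -2.70805 / -0.38722 = 6.99

6.99 (Weibull m)


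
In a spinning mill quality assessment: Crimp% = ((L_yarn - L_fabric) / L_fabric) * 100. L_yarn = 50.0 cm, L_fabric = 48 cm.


Formula: Crimp% = ((L_yarn - L_fabric) / L_fabric) * 100
Step 1: Extension = 50.0 - 48 = 2.0 cm
Step 2: Crimp% = (2.0 / 48) * 100
Step 3: Crimp% = 0.041667 * 100 = 4.1667% ≈ 4.2%

4.2%


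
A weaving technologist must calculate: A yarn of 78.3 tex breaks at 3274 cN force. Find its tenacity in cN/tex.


Formula: Tenacity = Breaking force / Linear density
Tenacity = 3274 cN / 78.3 tex
Tenacity = 41.81 cN/tex

41.81 cN/tex


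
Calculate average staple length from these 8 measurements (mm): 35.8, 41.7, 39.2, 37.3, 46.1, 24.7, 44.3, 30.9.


Formula: Mean = sum of lengths / count
Sum = 35.8 + 41.7 + 39.2 + 37.3 + 46.1 + 24.7 + 44.3 + 30.9
Sum = 300.0 mm
Mean = 300.0 / 8 = 37.50 mm

37.50 mm


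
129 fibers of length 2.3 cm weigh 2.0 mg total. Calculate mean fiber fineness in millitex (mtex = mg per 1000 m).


Formula: fineness (mtex) = mass (mg) / total length (km) = (mass_mg / total_length_m) * 1000
Step 1: Convert fiber length: 2.3 cm = 0.023 m
Step 2: Total fiber length = 129 * 0.023 = 2.967 m
Step 3: Linear density = 2.0 mg / 2.967 m = 0.6741 mg/m
Step 4: fineness = 0.6741 * 1000 = 674.1 mtex

674.1 mtex


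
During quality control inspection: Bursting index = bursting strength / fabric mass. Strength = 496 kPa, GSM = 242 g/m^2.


Formula: Bursting Index = Bursting Strength / Fabric GSM
BI = 496 kPa / 242 g/m^2
BI = 2.050 kPa/(g/m^2)

2.050 kPa/(g/m^2)


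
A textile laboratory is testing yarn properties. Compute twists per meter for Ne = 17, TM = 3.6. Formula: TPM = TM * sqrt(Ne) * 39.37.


Formula: TPM = TM * sqrt(Ne) * 39.37
Step 1: sqrt(Ne) = sqrt(17) = 4.1231
Step 2: TM * sqrt(Ne) = 3.6 * 4.1231 = 14.8432
Step 3: TPM = 14.8432 * 39.37 = 584 twists/m

584 twists/m


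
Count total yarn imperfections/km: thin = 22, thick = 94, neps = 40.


Formula: Total = thin places + thick places + neps
Total = 22 + 94 + 40
Total = 156 imperfections/km

156 imperfections/km


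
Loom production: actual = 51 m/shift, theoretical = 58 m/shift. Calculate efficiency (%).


Formula: Efficiency% = (Actual output / Theoretical output) * 100
Efficiency% = (51 / 58) * 100
Efficiency% = 0.87931 * 100 = 87.931% ≈ 87.9%

87.9%


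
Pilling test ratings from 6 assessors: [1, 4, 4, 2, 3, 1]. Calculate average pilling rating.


Formula: Mean = sum / count
Sum = 1 + 4 + 4 + 2 + 3 + 1 = 15
Mean = 15 / 6 = 2.5

2.5


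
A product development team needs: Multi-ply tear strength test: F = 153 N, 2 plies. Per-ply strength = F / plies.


Formula: Per-ply strength = Total force / Number of plies
Per-ply = 153 N / 2
Per-ply = 76.5 N

76.5 N


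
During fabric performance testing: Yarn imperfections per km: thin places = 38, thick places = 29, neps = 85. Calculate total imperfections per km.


Formula: Total = thin places + thick places + neps
Total = 38 + 29 + 85
Total = 152 imperfections/km

152 imperfections/km


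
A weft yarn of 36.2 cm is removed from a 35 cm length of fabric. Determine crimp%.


Formula: Crimp% = ((L_yarn - L_fabric) / L_fabric) * 100
Step 1: Extension = 36.2 - 35 = 1.2 cm
Step 2: Crimp% = (1.2 / 35) * 100
Step 3: Crimp% = 0.034286 * 100 = 3.4286% ≈ 3.4%

3.4%


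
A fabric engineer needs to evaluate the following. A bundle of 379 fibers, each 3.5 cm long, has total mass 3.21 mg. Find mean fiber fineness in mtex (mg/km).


Formula: fineness (mtex) = mass (mg) / total length (km) = (mass_mg / total_length_m) * 1000
Step 1: Convert fiber length: 3.5 cm = 0.035 m
Step 2: Total fiber length = 379 * 0.035 = 13.265 m
Step 3: Linear density = 3.21 mg / 13.265 m = 0.2420 mg/m
Step 4: fineness = 0.2420 * 1000 = 242.0 mtex

242.0 mtex


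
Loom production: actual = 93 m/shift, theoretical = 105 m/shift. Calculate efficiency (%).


Formula: Efficiency% = (Actual output / Theoretical output) * 100
Efficiency% = (93 / 105) * 100
Efficiency% = 0.885714 * 100 = 88.5714% ≈ 88.6%

88.6%


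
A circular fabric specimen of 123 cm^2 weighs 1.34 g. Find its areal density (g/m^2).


Formula: GSM = mass_g / area_m2
Step 1: Convert area: 123 cm^2 = 123 / 10000 = 0.0123 m^2
Step 2: GSM = 1.34 g / 0.0123 m^2 = 108.9 g/m^2

108.9 g/m^2


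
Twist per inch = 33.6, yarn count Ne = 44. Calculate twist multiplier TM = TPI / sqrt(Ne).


Formula: TM = TPI / sqrt(Ne)
Step 1: sqrt(Ne) = sqrt(44) = 6.6332
Step 2: TM = 33.6 / 6.6332 = 5.07

5.07 TM


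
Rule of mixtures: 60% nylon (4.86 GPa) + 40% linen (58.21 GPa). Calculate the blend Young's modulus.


Formula: Blend property = (fraction_A * property_A) + (fraction_B * property_B)
Step 1: Contribution A = 60/100 * 4.86 GPa = 2.916 GPa
Step 2: Contribution B = 40/100 * 58.21 GPa = 23.284 GPa
Step 3: Blend Young's modulus = 2.916 + 23.284 = 26.2 GPa

26.2 GPa


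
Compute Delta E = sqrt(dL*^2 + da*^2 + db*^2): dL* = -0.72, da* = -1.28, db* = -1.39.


Formula: Delta E = sqrt(dL*^2 + da*^2 + db*^2)
Step 1: dL*^2 = (-0.72)^2 = 0.5184
Step 2: da*^2 = (-1.28)^2 = 1.6384
Step 3: db*^2 = (-1.39)^2 = 1.9321
Step 4: Sum = 0.5184 + 1.6384 + 1.9321 = 4.0889
Step 5: Delta E = sqrt(4.0889) = 2.02

2.02 Delta E


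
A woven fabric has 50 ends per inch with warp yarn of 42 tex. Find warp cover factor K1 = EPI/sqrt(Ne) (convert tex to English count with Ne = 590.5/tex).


Formula: K1 = EPI / sqrt(Ne), with Ne = 590.5 / tex_warp
Step 1: Ne = 590.5 / 42 = 14.06
Step 2: sqrt(Ne) = sqrt(14.06) = 3.7497
Step 3: K1 = 50 / 3.7497 = 13.3

13.3


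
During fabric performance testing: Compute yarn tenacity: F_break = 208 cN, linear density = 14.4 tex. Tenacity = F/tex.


Formula: Tenacity = Breaking force / Linear density
Tenacity = 208 cN / 14.4 tex
Tenacity = 14.44 cN/tex

14.44 cN/tex


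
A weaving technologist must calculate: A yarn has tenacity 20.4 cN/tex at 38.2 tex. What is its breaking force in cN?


Formula: Breaking force = Tenacity * Linear density
F = 20.4 cN/tex * 38.2 tex
F = 779.28 cN

779.28 cN


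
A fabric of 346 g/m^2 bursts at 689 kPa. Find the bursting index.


Formula: Bursting Index = Bursting Strength / Fabric GSM
BI = 689 kPa / 346 g/m^2
BI = 1.991 kPa/(g/m^2)

1.991 kPa/(g/m^2)


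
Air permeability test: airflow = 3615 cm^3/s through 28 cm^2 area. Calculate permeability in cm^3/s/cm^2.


Formula: Air Permeability = Airflow / Test Area
AP = 3615 cm^3/s / 28 cm^2
AP = 129.1 cm^3/s/cm^2

129.1 cm^3/s/cm^2


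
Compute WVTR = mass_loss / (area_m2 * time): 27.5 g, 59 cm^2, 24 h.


Formula: WVTR = mass_loss / (area * time)
Step 1: Convert area: 59 cm^2 = 0.0059 m^2
Step 2: WVTR = 27.5 g / (0.0059 m^2 * 24 h)
Step 3: WVTR = 27.5 / 0.1416 = 194.2 g/m^2/h

194.2 g/m^2/h


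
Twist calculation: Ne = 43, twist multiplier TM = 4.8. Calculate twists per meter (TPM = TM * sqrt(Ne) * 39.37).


Formula: TPM = TM * sqrt(Ne) * 39.37
Step 1: sqrt(Ne) = sqrt(43) = 6.5574
Step 2: TM * sqrt(Ne) = 4.8 * 6.5574 = 31.4755
Step 3: TPM = 31.4755 * 39.37 = 1239 twists/m

1239 twists/m


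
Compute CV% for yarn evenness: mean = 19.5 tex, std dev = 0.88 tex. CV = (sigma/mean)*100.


Formula: CV% = (standard deviation / mean) * 100
Step 1: Ratio = 0.88 / 19.5 = 0.045128
Step 2: CV% = 0.045128 * 100 = 4.5128% ≈ 4.5%

4.5%


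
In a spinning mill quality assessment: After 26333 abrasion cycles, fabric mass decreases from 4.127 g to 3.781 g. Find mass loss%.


Formula: Mass loss% = ((m_before - m_after) / m_before) * 100
Step 1: Mass loss = 4.127 - 3.781 = 0.346 g
Step 2: Ratio = 0.346 / 4.127 = 0.0838381
Step 3: Mass loss% = 0.0838381 * 100 = 8.38381% ≈ 8.38%

8.38%


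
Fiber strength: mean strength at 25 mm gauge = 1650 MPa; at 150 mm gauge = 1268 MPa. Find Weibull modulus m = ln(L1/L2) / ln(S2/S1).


Formula: m = ln(L1/L2) / ln(S2/S1)
Step 1: ln(L1/L2) = ln(25/150) = -1.79176
Step 2: S2/S1 = 1268/1650 = 0.76848
Step 3: ln(S2/S1) = ln(0.76848) = -0.26334
Step 4: m = -1.79176 / -0.26334 = 6.80

6.80 (Weibull m)


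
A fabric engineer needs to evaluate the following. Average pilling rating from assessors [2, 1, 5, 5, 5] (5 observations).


Formula: Mean = sum / count
Sum = 2 + 1 + 5 + 5 + 5 = 18
Mean = 18 / 5 = 3.6

3.6


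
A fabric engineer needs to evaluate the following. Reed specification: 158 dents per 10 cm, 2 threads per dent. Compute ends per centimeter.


Formula: EPC = (dents per 10 cm * ends per dent) / 10
Step 1: Total ends per 10 cm = 158 * 2 = 316
Step 2: EPC = 316 / 10 = 31.6 ends/cm

31.6 ends/cm


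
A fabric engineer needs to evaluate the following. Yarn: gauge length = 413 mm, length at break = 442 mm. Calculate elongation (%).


Formula: Elongation (%) = ((L_break - L0) / L0) * 100
Step 1: Extension = 442 - 413 = 29 mm
Step 2: Elongation = (29 / 413) * 100
Step 3: Elongation = 0.070218 * 100 = 7.0218% ≈ 7.0%

7.0%


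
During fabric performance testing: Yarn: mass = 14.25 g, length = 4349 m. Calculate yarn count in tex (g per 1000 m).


Formula: Tex = (mass_g / length_m) * 1000
Substituting: Tex = (14.25 / 4349) * 1000
Intermediate: 14.25 / 4349 = 0.00327662 g/m
Tex = 0.00327662 * 1000 = 3.28 tex

3.28 tex


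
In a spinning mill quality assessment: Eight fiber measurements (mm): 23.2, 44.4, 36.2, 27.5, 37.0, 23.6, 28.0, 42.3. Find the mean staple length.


Formula: Mean = sum of lengths / count
Sum = 23.2 + 44.4 + 36.2 + 27.5 + 37.0 + 23.6 + 28.0 + 42.3
Sum = 262.2 mm
Mean = 262.2 / 8 = 32.78 mm

32.78 mm


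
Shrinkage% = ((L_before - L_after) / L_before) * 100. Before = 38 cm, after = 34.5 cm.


Formula: Shrinkage% = ((L_before - L_after) / L_before) * 100
Step 1: Shrinkage = 38 - 34.5 = 3.5 cm
Step 2: Shrinkage% = (3.5 / 38) * 100
Step 3: Shrinkage% = 0.092105 * 100 = 9.2105% ≈ 9.2%

9.2%


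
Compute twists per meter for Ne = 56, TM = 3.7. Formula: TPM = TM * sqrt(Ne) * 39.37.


Formula: TPM = TM * sqrt(Ne) * 39.37
Step 1: sqrt(Ne) = sqrt(56) = 7.4833
Step 2: TM * sqrt(Ne) = 3.7 * 7.4833 = 27.6882
Step 3: TPM = 27.6882 * 39.37 = 1090 twists/m

1090 twists/m


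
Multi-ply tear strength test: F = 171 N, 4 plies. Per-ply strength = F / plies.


Formula: Per-ply strength = Total force / Number of plies
Per-ply = 171 N / 4
Per-ply = 42.75 N

42.75 N


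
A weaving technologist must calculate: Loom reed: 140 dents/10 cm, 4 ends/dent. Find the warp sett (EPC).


Formula: EPC = (dents per 10 cm * ends per dent) / 10
Step 1: Total ends per 10 cm = 140 * 4 = 560
Step 2: EPC = 560 / 10 = 56.0 ends/cm

56.0 ends/cm


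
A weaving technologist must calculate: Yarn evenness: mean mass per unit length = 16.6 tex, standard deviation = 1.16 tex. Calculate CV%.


Formula: CV% = (standard deviation / mean) * 100
Step 1: Ratio = 1.16 / 16.6 = 0.06988
Step 2: CV% = 0.06988 * 100 = 6.988% ≈ 7.0%

7.0%


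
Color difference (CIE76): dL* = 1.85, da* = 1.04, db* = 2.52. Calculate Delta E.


Formula: Delta E = sqrt(dL*^2 + da*^2 + db*^2)
Step 1: dL*^2 = 1.85^2 = 3.4225
Step 2: da*^2 = 1.04^2 = 1.0816
Step 3: db*^2 = 2.52^2 = 6.3504
Step 4: Sum = 3.4225 + 1.0816 + 6.3504 = 10.8545
Step 5: Delta E = sqrt(10.8545) = 3.29

3.29 Delta E


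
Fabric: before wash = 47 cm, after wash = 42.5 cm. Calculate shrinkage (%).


Formula: Shrinkage% = ((L_before - L_after) / L_before) * 100
Step 1: Shrinkage = 47 - 42.5 = 4.5 cm
Step 2: Shrinkage% = (4.5 / 47) * 100
Step 3: Shrinkage% = 0.095745 * 100 = 9.5745% ≈ 9.6%

9.6%


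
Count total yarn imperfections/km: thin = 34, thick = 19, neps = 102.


Formula: Total = thin places + thick places + neps
Total = 34 + 19 + 102
Total = 155 imperfections/km

155 imperfections/km


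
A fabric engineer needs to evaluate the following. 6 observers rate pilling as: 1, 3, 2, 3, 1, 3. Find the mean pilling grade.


Formula: Mean = sum / count
Sum = 1 + 3 + 2 + 3 + 1 + 3 = 13
Mean = 13 / 6 = 2.2

2.2


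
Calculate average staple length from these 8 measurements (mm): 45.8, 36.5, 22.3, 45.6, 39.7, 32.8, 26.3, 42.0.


Formula: Mean = sum of lengths / count
Sum = 45.8 + 36.5 + 22.3 + 45.6 + 39.7 + 32.8 + 26.3 + 42.0
Sum = 291.0 mm
Mean = 291.0 / 8 = 36.38 mm

36.38 mm


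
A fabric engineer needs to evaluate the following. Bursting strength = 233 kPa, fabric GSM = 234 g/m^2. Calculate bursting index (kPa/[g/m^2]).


Formula: Bursting Index = Bursting Strength / Fabric GSM
BI = 233 kPa / 234 g/m^2
BI = 0.996 kPa/(g/m^2)

0.996 kPa/(g/m^2)


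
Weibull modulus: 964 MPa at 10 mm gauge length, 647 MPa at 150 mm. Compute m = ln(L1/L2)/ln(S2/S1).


Formula: m = ln(L1/L2) / ln(S2/S1)
Step 1: ln(L1/L2) = ln(10/150) = -2.70805
Step 2: S2/S1 = 647/964 = 0.67116
Step 3: ln(S2/S1) = ln(0.67116) = -0.39875
Step 4: m = -2.70805 / -0.39875 = 6.79

6.79 (Weibull m)


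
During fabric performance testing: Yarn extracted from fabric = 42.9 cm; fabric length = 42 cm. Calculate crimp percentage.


Formula: Crimp% = ((L_yarn - L_fabric) / L_fabric) * 100
Step 1: Extension = 42.9 - 42 = 0.9 cm
Step 2: Crimp% = (0.9 / 42) * 100
Step 3: Crimp% = 0.021429 * 100 = 2.1429% ≈ 2.1%

2.1%


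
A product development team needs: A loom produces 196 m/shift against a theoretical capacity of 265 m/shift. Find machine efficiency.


Formula: Efficiency% = (Actual output / Theoretical output) * 100
Efficiency% = (196 / 265) * 100
Efficiency% = 0.739623 * 100 = 73.9623% ≈ 74.0%

74.0%


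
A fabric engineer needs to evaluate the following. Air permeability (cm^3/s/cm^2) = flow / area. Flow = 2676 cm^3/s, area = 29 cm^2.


Formula: Air Permeability = Airflow / Test Area
AP = 2676 cm^3/s / 29 cm^2
AP = 92.3 cm^3/s/cm^2

92.3 cm^3/s/cm^2


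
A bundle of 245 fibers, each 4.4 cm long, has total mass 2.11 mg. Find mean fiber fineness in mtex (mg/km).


Formula: fineness (mtex) = mass (mg) / total length (km) = (mass_mg / total_length_m) * 1000
Step 1: Convert fiber length: 4.4 cm = 0.044 m
Step 2: Total fiber length = 245 * 0.044 = 10.78 m
Step 3: Linear density = 2.11 mg / 10.78 m = 0.1957 mg/m
Step 4: fineness = 0.1957 * 1000 = 195.7 mtex

195.7 mtex


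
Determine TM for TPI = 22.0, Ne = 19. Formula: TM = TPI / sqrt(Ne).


Formula: TM = TPI / sqrt(Ne)
Step 1: sqrt(Ne) = sqrt(19) = 4.3589
Step 2: TM = 22.0 / 4.3589 = 5.05

5.05 TM


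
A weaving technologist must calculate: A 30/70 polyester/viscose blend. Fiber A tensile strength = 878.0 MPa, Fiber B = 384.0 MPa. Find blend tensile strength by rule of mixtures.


Formula: Blend property = (fraction_A * property_A) + (fraction_B * property_B)
Step 1: Contribution A = 30/100 * 878.0 MPa = 263.4 MPa
Step 2: Contribution B = 70/100 * 384.0 MPa = 268.8 MPa
Step 3: Blend tensile strength = 263.4 + 268.8 = 532.2 MPa

532.2 MPa


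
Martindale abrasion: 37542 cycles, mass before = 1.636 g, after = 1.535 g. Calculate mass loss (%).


Formula: Mass loss% = ((m_before - m_after) / m_before) * 100
Step 1: Mass loss = 1.636 - 1.535 = 0.101 g
Step 2: Ratio = 0.101 / 1.636 = 0.0617359
Step 3: Mass loss% = 0.0617359 * 100 = 6.17359% ≈ 6.17%

6.17%


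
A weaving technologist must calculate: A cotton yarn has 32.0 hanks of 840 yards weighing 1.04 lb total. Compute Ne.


Formula: Ne = hanks / mass_lb
Substituting: Ne = 32.0 / 1.04
Ne = 30.8

30.8 Ne


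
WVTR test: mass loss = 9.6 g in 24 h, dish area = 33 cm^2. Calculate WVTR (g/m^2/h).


Formula: WVTR = mass_loss / (area * time)
Step 1: Convert area: 33 cm^2 = 0.0033 m^2
Step 2: WVTR = 9.6 g / (0.0033 m^2 * 24 h)
Step 3: WVTR = 9.6 / 0.0792 = 121.2 g/m^2/h

121.2 g/m^2/h
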